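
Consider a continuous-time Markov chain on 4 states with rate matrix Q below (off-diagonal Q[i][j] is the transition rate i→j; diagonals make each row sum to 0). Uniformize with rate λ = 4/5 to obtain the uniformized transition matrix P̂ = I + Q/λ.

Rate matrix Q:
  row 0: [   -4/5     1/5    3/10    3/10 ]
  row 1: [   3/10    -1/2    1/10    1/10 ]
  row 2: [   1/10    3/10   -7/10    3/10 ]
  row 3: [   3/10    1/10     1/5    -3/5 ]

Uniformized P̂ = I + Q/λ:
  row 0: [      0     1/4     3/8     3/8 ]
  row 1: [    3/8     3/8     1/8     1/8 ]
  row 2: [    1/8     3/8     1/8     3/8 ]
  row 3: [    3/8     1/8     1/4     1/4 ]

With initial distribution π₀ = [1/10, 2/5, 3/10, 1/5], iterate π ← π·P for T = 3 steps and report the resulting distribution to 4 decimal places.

t=0: π = [0.1000, 0.4000, 0.3000, 0.2000]
t=1: π = [0.2625, 0.3125, 0.1750, 0.2500]
t=2: π = [0.2328, 0.2797, 0.2219, 0.2656]
t=3: π = [0.2322, 0.2795, 0.2164, 0.2719]

π = [0.2322, 0.2795, 0.2164, 0.2719]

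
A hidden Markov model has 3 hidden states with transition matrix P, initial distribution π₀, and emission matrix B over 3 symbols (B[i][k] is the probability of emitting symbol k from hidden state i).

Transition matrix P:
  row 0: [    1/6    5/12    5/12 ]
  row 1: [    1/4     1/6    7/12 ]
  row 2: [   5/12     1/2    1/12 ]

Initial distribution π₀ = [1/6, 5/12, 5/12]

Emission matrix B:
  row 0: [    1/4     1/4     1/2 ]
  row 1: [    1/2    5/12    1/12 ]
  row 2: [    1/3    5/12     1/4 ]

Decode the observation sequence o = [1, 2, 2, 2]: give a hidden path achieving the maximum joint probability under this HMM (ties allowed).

t=0: δ = [4.167e-02, 1.736e-01, 1.736e-01]  (obs o_0=1)
t=1: δ = [3.617e-02, 7.234e-03, 2.532e-02]  ψ = [2, 2, 1]  (obs o_1=2)
t=2: δ = [5.275e-03, 1.256e-03, 3.768e-03]  ψ = [2, 0, 0]  (obs o_2=2)
t=3: δ = [7.849e-04, 1.831e-04, 5.494e-04]  ψ = [2, 0, 0]  (obs o_3=2)
backtrack: best end state = 0; path = [2, 0, 2, 0]

path = [2, 0, 2, 0]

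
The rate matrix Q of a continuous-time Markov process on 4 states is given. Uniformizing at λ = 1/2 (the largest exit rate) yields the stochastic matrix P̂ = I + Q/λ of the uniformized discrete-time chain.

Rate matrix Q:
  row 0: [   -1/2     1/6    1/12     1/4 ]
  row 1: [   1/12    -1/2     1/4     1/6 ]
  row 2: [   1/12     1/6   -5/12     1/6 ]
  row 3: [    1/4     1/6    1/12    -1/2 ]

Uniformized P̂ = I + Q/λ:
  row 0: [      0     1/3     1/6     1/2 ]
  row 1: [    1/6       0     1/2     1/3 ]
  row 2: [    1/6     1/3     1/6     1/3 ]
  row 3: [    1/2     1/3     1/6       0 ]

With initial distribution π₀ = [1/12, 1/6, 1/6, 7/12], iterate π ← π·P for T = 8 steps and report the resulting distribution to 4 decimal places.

t=0: π = [0.0833, 0.1667, 0.1667, 0.5833]
t=1: π = [0.3472, 0.2778, 0.2222, 0.1528]
t=2: π = [0.1597, 0.2407, 0.2593, 0.3403]
t=3: π = [0.2535, 0.2531, 0.2469, 0.2465]
t=4: π = [0.2066, 0.2490, 0.2510, 0.2934]
t=5: π = [0.2300, 0.2503, 0.2497, 0.2700]
t=6: π = [0.2183, 0.2499, 0.2501, 0.2817]
t=7: π = [0.2242, 0.2500, 0.2500, 0.2758]
t=8: π = [0.2212, 0.2500, 0.2500, 0.2788]

π = [0.2212, 0.2500, 0.2500, 0.2788]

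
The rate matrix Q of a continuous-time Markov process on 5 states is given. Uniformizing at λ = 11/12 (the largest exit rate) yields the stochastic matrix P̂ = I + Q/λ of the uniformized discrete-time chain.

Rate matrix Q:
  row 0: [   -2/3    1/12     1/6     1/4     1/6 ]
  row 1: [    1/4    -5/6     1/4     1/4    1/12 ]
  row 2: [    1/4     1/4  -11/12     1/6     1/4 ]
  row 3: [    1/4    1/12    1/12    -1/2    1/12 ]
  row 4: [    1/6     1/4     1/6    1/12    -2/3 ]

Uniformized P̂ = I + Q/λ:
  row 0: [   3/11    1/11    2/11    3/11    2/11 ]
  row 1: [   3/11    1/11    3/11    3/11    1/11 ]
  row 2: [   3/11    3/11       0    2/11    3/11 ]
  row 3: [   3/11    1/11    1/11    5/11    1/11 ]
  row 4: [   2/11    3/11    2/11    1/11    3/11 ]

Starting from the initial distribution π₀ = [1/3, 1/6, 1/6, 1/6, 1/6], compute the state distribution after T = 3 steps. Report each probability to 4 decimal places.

t=0: π = [0.3333, 0.1667, 0.1667, 0.1667, 0.1667]
t=1: π = [0.2576, 0.1515, 0.1515, 0.2576, 0.1818]
t=2: π = [0.2562, 0.1515, 0.1446, 0.2727, 0.1749]
t=3: π = [0.2568, 0.1490, 0.1445, 0.2774, 0.1723]

π = [0.2568, 0.1490, 0.1445, 0.2774, 0.1723]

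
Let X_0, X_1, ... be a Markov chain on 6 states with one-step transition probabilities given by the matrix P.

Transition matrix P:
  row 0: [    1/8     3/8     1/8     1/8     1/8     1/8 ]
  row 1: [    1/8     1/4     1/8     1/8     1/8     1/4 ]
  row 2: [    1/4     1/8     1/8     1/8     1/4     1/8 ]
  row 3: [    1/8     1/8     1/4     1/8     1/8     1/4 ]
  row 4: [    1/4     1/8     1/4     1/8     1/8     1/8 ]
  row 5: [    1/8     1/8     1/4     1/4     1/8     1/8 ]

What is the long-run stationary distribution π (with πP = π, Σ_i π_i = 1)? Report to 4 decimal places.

π = [0.1663, 0.1904, 0.1826, 0.1459, 0.1478, 0.1670]

Balance equations π_j = Σ_i π_i·P[i][j]:
  π_0 = 1/8·π_0 + 1/8·π_1 + 1/4·π_2 + 1/8·π_3 + 1/4·π_4 + 1/8·π_5
  π_1 = 3/8·π_0 + 1/4·π_1 + 1/8·π_2 + 1/8·π_3 + 1/8·π_4 + 1/8·π_5
  π_2 = 1/8·π_0 + 1/8·π_1 + 1/8·π_2 + 1/4·π_3 + 1/4·π_4 + 1/4·π_5
  π_3 = 1/8·π_0 + 1/8·π_1 + 1/8·π_2 + 1/8·π_3 + 1/8·π_4 + 1/4·π_5
  π_4 = 1/8·π_0 + 1/8·π_1 + 1/4·π_2 + 1/8·π_3 + 1/8·π_4 + 1/8·π_5
  normalize: π_0 + π_1 + π_2 + π_3 + π_4 + π_5 = 1
Solving the linear system gives exactly π = [76/457, 87/457, 751/4113, 200/1371, 608/4113, 229/1371].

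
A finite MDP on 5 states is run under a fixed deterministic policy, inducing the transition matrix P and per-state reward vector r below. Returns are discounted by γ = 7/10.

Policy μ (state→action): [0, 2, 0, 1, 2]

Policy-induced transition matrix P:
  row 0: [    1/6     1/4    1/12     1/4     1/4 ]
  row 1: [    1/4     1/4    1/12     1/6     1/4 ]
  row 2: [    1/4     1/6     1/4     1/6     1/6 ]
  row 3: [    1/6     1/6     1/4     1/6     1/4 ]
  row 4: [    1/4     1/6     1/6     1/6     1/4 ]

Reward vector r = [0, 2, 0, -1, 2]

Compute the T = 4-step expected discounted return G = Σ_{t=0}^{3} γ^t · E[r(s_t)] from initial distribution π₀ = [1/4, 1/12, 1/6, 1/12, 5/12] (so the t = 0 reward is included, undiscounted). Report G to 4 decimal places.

t=0: π = [0.2500, 0.0833, 0.1667, 0.0833, 0.4167], E[r] = 0.9167, γ^t·E[r] = 0.916667, running G = 0.916667
t=1: π = [0.2222, 0.1944, 0.1597, 0.1875, 0.2361], E[r] = 0.6736, γ^t·E[r] = 0.471528, running G = 1.388194
t=2: π = [0.2159, 0.2014, 0.1609, 0.1852, 0.2367], E[r] = 0.6910, γ^t·E[r] = 0.338576, running G = 1.726771
t=3: π = [0.2166, 0.2014, 0.1607, 0.1847, 0.2366], E[r] = 0.6914, γ^t·E[r] = 0.237152, running G = 1.963923

G = 1.9639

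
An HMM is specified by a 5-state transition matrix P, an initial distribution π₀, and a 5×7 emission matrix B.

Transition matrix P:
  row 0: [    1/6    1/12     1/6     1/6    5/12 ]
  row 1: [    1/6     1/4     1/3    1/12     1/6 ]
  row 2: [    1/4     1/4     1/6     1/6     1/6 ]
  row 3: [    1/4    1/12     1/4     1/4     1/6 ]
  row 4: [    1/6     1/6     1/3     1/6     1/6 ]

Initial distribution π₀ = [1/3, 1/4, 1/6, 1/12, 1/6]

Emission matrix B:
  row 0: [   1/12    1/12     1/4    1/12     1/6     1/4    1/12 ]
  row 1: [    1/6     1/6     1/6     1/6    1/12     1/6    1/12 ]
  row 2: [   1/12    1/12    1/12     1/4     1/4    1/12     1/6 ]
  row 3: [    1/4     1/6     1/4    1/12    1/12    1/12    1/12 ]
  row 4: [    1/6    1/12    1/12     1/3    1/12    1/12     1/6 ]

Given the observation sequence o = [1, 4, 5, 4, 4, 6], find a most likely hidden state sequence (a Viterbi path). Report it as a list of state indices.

path = [1, 2, 1, 2, 0, 4]

t=0: δ = [2.778e-02, 4.167e-02, 1.389e-02, 1.389e-02, 1.389e-02]  (obs o_0=1)
t=1: δ = [1.157e-03, 8.681e-04, 3.472e-03, 3.858e-04, 9.645e-04]  ψ = [1, 1, 1, 0, 0]  (obs o_1=4)
t=2: δ = [2.170e-04, 1.447e-04, 4.823e-05, 4.823e-05, 4.823e-05]  ψ = [2, 2, 2, 2, 2]  (obs o_2=5)
t=3: δ = [6.028e-06, 3.014e-06, 1.206e-05, 3.014e-06, 7.535e-06]  ψ = [0, 1, 1, 0, 0]  (obs o_3=4)
t=4: δ = [5.023e-07, 2.512e-07, 6.279e-07, 1.674e-07, 2.093e-07]  ψ = [2, 2, 4, 2, 0]  (obs o_4=4)
t=5: δ = [1.308e-08, 1.308e-08, 1.744e-08, 8.721e-09, 3.489e-08]  ψ = [2, 2, 2, 2, 0]  (obs o_5=6)
backtrack: best end state = 4; path = [1, 2, 1, 2, 0, 4]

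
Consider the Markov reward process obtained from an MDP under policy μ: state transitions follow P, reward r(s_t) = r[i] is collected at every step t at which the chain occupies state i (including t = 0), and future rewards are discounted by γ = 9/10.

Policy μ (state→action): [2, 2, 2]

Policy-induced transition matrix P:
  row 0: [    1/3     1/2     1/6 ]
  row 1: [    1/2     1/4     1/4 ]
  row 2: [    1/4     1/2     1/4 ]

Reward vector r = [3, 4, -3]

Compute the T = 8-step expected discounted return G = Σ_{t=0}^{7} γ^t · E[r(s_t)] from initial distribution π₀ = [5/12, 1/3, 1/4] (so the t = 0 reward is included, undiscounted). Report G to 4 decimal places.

G = 11.6741

t=0: π = [0.4167, 0.3333, 0.2500], E[r] = 1.8333, γ^t·E[r] = 1.833333, running G = 1.833333
t=1: π = [0.3681, 0.4167, 0.2153], E[r] = 2.1250, γ^t·E[r] = 1.912500, running G = 3.745833
t=2: π = [0.3848, 0.3958, 0.2193], E[r] = 2.0799, γ^t·E[r] = 1.684688, running G = 5.430521
t=3: π = [0.3810, 0.4010, 0.2179], E[r] = 2.0935, γ^t·E[r] = 1.526133, running G = 6.956654
t=4: π = [0.3820, 0.3997, 0.2182], E[r] = 2.0903, γ^t·E[r] = 1.371415, running G = 8.328069
t=5: π = [0.3818, 0.4001, 0.2182], E[r] = 2.0911, γ^t·E[r] = 1.234757, running G = 9.562826
t=6: π = [0.3818, 0.4000, 0.2182], E[r] = 2.0909, γ^t·E[r] = 1.111173, running G = 10.673999
t=7: π = [0.3818, 0.4000, 0.2182], E[r] = 2.0909, γ^t·E[r] = 1.000080, running G = 11.674079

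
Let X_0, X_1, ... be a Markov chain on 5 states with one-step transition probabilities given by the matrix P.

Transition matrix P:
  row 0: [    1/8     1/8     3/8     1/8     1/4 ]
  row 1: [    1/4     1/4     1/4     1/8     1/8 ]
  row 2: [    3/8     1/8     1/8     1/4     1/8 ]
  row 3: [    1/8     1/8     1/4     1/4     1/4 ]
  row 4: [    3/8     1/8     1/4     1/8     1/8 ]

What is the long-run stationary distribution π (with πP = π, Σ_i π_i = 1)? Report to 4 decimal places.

Balance equations π_j = Σ_i π_i·P[i][j]:
  π_0 = 1/8·π_0 + 1/4·π_1 + 3/8·π_2 + 1/8·π_3 + 3/8·π_4
  π_1 = 1/8·π_0 + 1/4·π_1 + 1/8·π_2 + 1/8·π_3 + 1/8·π_4
  π_2 = 3/8·π_0 + 1/4·π_1 + 1/8·π_2 + 1/4·π_3 + 1/4·π_4
  π_3 = 1/8·π_0 + 1/8·π_1 + 1/4·π_2 + 1/4·π_3 + 1/8·π_4
  normalize: π_0 + π_1 + π_2 + π_3 + π_4 = 1
Solving the linear system gives exactly π = [1/4, 1/7, 1/4, 5/28, 5/28].

π = [0.2500, 0.1429, 0.2500, 0.1786, 0.1786]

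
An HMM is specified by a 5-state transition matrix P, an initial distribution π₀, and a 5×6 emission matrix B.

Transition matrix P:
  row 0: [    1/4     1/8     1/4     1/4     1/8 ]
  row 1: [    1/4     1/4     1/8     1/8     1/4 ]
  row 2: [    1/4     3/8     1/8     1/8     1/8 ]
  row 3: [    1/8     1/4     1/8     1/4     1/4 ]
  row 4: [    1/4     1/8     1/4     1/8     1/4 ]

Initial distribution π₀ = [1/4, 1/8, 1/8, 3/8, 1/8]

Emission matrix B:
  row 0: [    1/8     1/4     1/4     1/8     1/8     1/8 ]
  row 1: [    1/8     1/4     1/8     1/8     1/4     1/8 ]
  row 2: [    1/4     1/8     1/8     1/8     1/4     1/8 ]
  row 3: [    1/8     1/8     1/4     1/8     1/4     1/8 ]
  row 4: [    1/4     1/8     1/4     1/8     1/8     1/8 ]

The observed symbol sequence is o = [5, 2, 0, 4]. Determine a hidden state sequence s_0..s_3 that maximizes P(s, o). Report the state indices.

t=0: δ = [3.125e-02, 1.562e-02, 1.562e-02, 4.688e-02, 1.562e-02]  (obs o_0=5)
t=1: δ = [1.953e-03, 1.465e-03, 9.766e-04, 2.930e-03, 2.930e-03]  ψ = [0, 3, 0, 3, 3]  (obs o_1=2)
t=2: δ = [9.155e-05, 9.155e-05, 1.831e-04, 9.155e-05, 1.831e-04]  ψ = [4, 3, 4, 3, 3]  (obs o_2=0)
t=3: δ = [5.722e-06, 1.717e-05, 1.144e-05, 5.722e-06, 5.722e-06]  ψ = [2, 2, 4, 0, 4]  (obs o_3=4)
backtrack: best end state = 1; path = [3, 4, 2, 1]

path = [3, 4, 2, 1]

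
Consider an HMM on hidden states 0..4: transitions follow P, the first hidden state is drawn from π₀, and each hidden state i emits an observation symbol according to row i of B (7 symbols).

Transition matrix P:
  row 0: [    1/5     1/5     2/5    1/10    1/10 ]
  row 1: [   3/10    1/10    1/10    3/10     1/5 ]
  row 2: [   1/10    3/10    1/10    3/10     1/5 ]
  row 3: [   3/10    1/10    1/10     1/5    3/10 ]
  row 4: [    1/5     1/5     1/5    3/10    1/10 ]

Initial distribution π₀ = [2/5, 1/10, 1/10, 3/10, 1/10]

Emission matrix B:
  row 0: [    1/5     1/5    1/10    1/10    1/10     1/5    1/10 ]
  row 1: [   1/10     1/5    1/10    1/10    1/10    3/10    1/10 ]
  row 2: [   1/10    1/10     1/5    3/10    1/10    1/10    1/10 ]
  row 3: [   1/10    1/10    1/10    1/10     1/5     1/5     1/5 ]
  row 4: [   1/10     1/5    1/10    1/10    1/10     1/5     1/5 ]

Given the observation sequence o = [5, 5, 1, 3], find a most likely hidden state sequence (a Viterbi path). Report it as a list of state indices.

path = [0, 1, 0, 2]

t=0: δ = [8.000e-02, 3.000e-02, 1.000e-02, 6.000e-02, 2.000e-02]  (obs o_0=5)
t=1: δ = [3.600e-03, 4.800e-03, 3.200e-03, 2.400e-03, 3.600e-03]  ψ = [3, 0, 0, 3, 3]  (obs o_1=5)
t=2: δ = [2.880e-04, 1.920e-04, 1.440e-04, 1.440e-04, 1.920e-04]  ψ = [1, 2, 0, 1, 1]  (obs o_2=1)
t=3: δ = [5.760e-06, 5.760e-06, 3.456e-05, 5.760e-06, 4.320e-06]  ψ = [0, 0, 0, 1, 3]  (obs o_3=3)
backtrack: best end state = 2; path = [0, 1, 0, 2]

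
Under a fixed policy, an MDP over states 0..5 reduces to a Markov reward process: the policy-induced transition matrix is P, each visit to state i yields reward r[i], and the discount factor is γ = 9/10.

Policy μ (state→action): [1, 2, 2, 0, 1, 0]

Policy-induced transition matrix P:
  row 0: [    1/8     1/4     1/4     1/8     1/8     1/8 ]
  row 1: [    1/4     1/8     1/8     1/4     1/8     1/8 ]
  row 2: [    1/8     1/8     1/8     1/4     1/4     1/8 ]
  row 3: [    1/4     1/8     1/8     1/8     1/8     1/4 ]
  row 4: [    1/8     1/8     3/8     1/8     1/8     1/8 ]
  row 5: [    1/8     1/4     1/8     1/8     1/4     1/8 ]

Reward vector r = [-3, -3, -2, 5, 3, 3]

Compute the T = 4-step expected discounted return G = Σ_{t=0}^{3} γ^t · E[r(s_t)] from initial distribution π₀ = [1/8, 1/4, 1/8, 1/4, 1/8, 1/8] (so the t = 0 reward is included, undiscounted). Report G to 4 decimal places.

G = 1.6256

t=0: π = [0.1250, 0.2500, 0.1250, 0.2500, 0.1250, 0.1250], E[r] = 0.6250, γ^t·E[r] = 0.625000, running G = 0.625000
t=1: π = [0.1875, 0.1563, 0.1719, 0.1719, 0.1563, 0.1563], E[r] = 0.4219, γ^t·E[r] = 0.379688, running G = 1.004688
t=2: π = [0.1660, 0.1680, 0.1875, 0.1660, 0.1660, 0.1465], E[r] = 0.3906, γ^t·E[r] = 0.316406, running G = 1.321094
t=3: π = [0.1667, 0.1641, 0.1873, 0.1694, 0.1667, 0.1458], E[r] = 0.4177, γ^t·E[r] = 0.304521, running G = 1.625615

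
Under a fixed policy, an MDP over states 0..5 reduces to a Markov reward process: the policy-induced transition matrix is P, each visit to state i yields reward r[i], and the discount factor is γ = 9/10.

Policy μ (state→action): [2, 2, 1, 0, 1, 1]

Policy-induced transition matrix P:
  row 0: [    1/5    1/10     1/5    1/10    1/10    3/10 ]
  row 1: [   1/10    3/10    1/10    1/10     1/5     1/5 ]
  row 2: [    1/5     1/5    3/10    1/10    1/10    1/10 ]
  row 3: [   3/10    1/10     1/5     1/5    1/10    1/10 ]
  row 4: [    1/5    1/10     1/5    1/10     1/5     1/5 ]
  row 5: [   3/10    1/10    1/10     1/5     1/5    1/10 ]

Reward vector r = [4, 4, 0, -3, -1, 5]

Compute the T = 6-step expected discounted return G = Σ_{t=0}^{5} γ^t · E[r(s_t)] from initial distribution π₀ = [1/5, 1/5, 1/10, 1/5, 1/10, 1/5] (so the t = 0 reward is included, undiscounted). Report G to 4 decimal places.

t=0: π = [0.2000, 0.2000, 0.1000, 0.2000, 0.1000, 0.2000], E[r] = 1.9000, γ^t·E[r] = 1.900000, running G = 1.900000
t=1: π = [0.2200, 0.1500, 0.1700, 0.1400, 0.1500, 0.1700], E[r] = 1.7600, γ^t·E[r] = 1.584000, running G = 3.484000
t=2: π = [0.2160, 0.1470, 0.1850, 0.1310, 0.1470, 0.1740], E[r] = 1.7820, γ^t·E[r] = 1.443420, running G = 4.927420
t=3: π = [0.2158, 0.1479, 0.1864, 0.1305, 0.1468, 0.1726], E[r] = 1.7795, γ^t·E[r] = 1.297256, running G = 6.224676
t=4: π = [0.2155, 0.1482, 0.1866, 0.1303, 0.1467, 0.1726], E[r] = 1.7805, γ^t·E[r] = 1.168153, running G = 7.392829
t=5: π = [0.2155, 0.1483, 0.1866, 0.1303, 0.1468, 0.1726], E[r] = 1.7805, γ^t·E[r] = 1.051341, running G = 8.444170

G = 8.4442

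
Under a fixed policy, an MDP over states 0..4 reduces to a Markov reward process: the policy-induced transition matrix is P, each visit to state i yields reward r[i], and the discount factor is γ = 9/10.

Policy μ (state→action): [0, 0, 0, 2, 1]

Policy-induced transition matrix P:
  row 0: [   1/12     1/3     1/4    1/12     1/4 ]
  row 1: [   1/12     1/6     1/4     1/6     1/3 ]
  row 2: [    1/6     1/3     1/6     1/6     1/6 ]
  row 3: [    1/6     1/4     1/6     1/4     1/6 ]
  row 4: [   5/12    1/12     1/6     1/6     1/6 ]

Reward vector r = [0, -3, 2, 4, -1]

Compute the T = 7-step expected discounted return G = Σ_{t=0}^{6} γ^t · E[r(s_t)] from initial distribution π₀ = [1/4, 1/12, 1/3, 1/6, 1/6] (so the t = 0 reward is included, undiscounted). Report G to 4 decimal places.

G = 1.4882

t=0: π = [0.2500, 0.0833, 0.3333, 0.1667, 0.1667], E[r] = 0.9167, γ^t·E[r] = 0.916667, running G = 0.916667
t=1: π = [0.1806, 0.2639, 0.1944, 0.1597, 0.2014], E[r] = 0.0347, γ^t·E[r] = 0.031250, running G = 0.947917
t=2: π = [0.1800, 0.2257, 0.2037, 0.1649, 0.2257], E[r] = 0.1644, γ^t·E[r] = 0.133125, running G = 1.081042
t=3: π = [0.1893, 0.2255, 0.2005, 0.1654, 0.2193], E[r] = 0.1667, γ^t·E[r] = 0.121500, running G = 1.202542
t=4: π = [0.1869, 0.2271, 0.2012, 0.1647, 0.2200], E[r] = 0.1597, γ^t·E[r] = 0.104804, running G = 1.307346
t=5: π = [0.1872, 0.2267, 0.2012, 0.1648, 0.2201], E[r] = 0.1613, γ^t·E[r] = 0.095221, running G = 1.402567
t=6: π = [0.1872, 0.2268, 0.2012, 0.1648, 0.2201], E[r] = 0.1611, γ^t·E[r] = 0.085631, running G = 1.488198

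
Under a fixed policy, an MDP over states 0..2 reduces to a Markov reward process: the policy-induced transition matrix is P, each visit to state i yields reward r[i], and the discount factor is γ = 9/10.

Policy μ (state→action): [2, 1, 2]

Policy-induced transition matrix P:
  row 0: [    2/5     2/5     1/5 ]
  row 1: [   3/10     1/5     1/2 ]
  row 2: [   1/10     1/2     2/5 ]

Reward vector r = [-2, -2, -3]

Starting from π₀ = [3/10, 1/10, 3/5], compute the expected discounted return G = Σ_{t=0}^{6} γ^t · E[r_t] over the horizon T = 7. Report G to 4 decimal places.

G = -12.6439

t=0: π = [0.3000, 0.1000, 0.6000], E[r] = -2.6000, γ^t·E[r] = -2.600000, running G = -2.600000
t=1: π = [0.2100, 0.4400, 0.3500], E[r] = -2.3500, γ^t·E[r] = -2.115000, running G = -4.715000
t=2: π = [0.2510, 0.3470, 0.4020], E[r] = -2.4020, γ^t·E[r] = -1.945620, running G = -6.660620
t=3: π = [0.2447, 0.3708, 0.3845], E[r] = -2.3845, γ^t·E[r] = -1.738301, running G = -8.398921
t=4: π = [0.2476, 0.3643, 0.3881], E[r] = -2.3881, γ^t·E[r] = -1.566859, running G = -9.965779
t=5: π = [0.2471, 0.3660, 0.3869], E[r] = -2.3869, γ^t·E[r] = -1.409449, running G = -11.375229
t=6: π = [0.2473, 0.3655, 0.3872], E[r] = -2.3872, γ^t·E[r] = -1.268640, running G = -12.643868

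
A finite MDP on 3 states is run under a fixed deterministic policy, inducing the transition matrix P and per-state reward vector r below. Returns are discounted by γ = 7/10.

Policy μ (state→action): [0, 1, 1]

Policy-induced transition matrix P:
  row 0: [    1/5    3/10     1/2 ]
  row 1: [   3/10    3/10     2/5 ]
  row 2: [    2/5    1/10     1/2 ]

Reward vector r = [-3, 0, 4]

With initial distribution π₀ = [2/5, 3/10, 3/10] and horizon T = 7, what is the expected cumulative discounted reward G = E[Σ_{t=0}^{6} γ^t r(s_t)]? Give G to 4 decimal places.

G = 2.0149

t=0: π = [0.4000, 0.3000, 0.3000], E[r] = 0.0000, γ^t·E[r] = 0.000000, running G = 0.000000
t=1: π = [0.2900, 0.2400, 0.4700], E[r] = 1.0100, γ^t·E[r] = 0.707000, running G = 0.707000
t=2: π = [0.3180, 0.2060, 0.4760], E[r] = 0.9500, γ^t·E[r] = 0.465500, running G = 1.172500
t=3: π = [0.3158, 0.2048, 0.4794], E[r] = 0.9702, γ^t·E[r] = 0.332779, running G = 1.505279
t=4: π = [0.3164, 0.2041, 0.4795], E[r] = 0.9690, γ^t·E[r] = 0.232657, running G = 1.737936
t=5: π = [0.3163, 0.2041, 0.4796], E[r] = 0.9694, γ^t·E[r] = 0.162928, running G = 1.900863
t=6: π = [0.3163, 0.2041, 0.4796], E[r] = 0.9694, γ^t·E[r] = 0.114047, running G = 2.014910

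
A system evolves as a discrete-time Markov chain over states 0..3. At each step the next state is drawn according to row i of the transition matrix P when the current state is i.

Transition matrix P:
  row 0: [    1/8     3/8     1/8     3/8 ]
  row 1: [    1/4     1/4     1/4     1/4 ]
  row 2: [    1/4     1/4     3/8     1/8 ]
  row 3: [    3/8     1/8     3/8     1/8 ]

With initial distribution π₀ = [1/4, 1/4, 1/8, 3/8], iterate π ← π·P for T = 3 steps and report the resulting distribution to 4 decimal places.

t=0: π = [0.2500, 0.2500, 0.1250, 0.3750]
t=1: π = [0.2656, 0.2344, 0.2813, 0.2188]
t=2: π = [0.2441, 0.2559, 0.2793, 0.2207]
t=3: π = [0.2471, 0.2529, 0.2820, 0.2180]

π = [0.2471, 0.2529, 0.2820, 0.2180]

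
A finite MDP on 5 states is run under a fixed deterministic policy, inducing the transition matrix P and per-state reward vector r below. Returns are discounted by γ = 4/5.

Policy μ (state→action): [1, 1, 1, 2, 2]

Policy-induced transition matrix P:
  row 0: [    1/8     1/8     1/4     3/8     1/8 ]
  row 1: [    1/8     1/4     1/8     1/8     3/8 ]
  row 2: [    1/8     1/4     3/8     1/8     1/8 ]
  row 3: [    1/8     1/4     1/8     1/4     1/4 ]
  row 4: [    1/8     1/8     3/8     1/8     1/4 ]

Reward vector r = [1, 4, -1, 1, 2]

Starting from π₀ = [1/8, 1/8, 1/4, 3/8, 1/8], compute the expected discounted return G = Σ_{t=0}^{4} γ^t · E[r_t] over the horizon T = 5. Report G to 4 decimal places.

t=0: π = [0.1250, 0.1250, 0.2500, 0.3750, 0.1250], E[r] = 1.0000, γ^t·E[r] = 1.000000, running G = 1.000000
t=1: π = [0.1250, 0.2188, 0.2344, 0.2031, 0.2188], E[r] = 1.4063, γ^t·E[r] = 1.125000, running G = 2.125000
t=2: π = [0.1250, 0.2070, 0.2539, 0.1816, 0.2324], E[r] = 1.3457, γ^t·E[r] = 0.861250, running G = 2.986250
t=3: π = [0.1250, 0.2053, 0.2622, 0.1790, 0.2285], E[r] = 1.3201, γ^t·E[r] = 0.675875, running G = 3.662125
t=4: π = [0.1250, 0.2058, 0.2633, 0.1786, 0.2273], E[r] = 1.3181, γ^t·E[r] = 0.539888, running G = 4.202013

G = 4.2020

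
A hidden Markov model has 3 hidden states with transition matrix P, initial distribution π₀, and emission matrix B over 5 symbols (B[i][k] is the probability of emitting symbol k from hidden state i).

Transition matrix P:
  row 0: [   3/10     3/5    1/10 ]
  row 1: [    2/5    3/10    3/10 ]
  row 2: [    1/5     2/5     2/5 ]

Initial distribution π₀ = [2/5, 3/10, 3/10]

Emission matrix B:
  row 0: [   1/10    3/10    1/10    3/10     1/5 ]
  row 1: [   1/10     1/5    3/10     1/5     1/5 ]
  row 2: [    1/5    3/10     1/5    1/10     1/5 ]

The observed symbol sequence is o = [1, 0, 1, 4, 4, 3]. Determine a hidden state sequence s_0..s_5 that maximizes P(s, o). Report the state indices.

path = [0, 1, 0, 1, 0, 1]

t=0: δ = [1.200e-01, 6.000e-02, 9.000e-02]  (obs o_0=1)
t=1: δ = [3.600e-03, 7.200e-03, 7.200e-03]  ψ = [0, 0, 2]  (obs o_1=0)
t=2: δ = [8.640e-04, 5.760e-04, 8.640e-04]  ψ = [1, 2, 2]  (obs o_2=1)
t=3: δ = [5.184e-05, 1.037e-04, 6.912e-05]  ψ = [0, 0, 2]  (obs o_3=4)
t=4: δ = [8.294e-06, 6.221e-06, 6.221e-06]  ψ = [1, 0, 1]  (obs o_4=4)
t=5: δ = [7.465e-07, 9.953e-07, 2.488e-07]  ψ = [0, 0, 2]  (obs o_5=3)
backtrack: best end state = 1; path = [0, 1, 0, 1, 0, 1]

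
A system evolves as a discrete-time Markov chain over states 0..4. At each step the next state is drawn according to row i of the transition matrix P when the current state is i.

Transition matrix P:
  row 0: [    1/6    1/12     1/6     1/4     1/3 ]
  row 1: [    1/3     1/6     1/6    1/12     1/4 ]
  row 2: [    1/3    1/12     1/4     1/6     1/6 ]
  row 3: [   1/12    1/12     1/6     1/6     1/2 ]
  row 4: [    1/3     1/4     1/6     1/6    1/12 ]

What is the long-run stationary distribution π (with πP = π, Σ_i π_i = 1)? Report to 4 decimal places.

π = [0.2480, 0.1376, 0.1818, 0.1759, 0.2567]

Balance equations π_j = Σ_i π_i·P[i][j]:
  π_0 = 1/6·π_0 + 1/3·π_1 + 1/3·π_2 + 1/12·π_3 + 1/3·π_4
  π_1 = 1/12·π_0 + 1/6·π_1 + 1/12·π_2 + 1/12·π_3 + 1/4·π_4
  π_2 = 1/6·π_0 + 1/6·π_1 + 1/4·π_2 + 1/6·π_3 + 1/6·π_4
  π_3 = 1/4·π_0 + 1/12·π_1 + 1/6·π_2 + 1/6·π_3 + 1/6·π_4
  normalize: π_0 + π_1 + π_2 + π_3 + π_4 = 1
Solving the linear system gives exactly π = [6005/24211, 3331/24211, 2/11, 4258/24211, 565/2201].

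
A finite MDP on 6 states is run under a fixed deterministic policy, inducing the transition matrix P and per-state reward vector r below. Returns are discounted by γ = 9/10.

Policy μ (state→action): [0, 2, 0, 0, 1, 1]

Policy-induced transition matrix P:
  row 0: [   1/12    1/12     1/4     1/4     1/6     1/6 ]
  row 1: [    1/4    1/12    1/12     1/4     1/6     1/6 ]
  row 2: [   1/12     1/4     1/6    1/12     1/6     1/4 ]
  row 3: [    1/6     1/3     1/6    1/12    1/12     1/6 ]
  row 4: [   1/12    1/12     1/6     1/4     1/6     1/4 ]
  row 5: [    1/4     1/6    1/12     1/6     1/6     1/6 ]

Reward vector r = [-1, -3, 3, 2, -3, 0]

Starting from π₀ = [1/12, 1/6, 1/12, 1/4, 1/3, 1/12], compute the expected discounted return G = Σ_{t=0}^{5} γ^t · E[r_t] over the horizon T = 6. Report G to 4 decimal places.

t=0: π = [0.0833, 0.1667, 0.0833, 0.2500, 0.3333, 0.0833], E[r] = -0.8333, γ^t·E[r] = -0.833333, running G = -0.833333
t=1: π = [0.1458, 0.1667, 0.1528, 0.1875, 0.1458, 0.2014], E[r] = -0.2500, γ^t·E[r] = -0.225000, running G = -1.058333
t=2: π = [0.1603, 0.1725, 0.1481, 0.1765, 0.1510, 0.1916], E[r] = -0.3333, γ^t·E[r] = -0.270000, running G = -1.328333
t=3: π = [0.1587, 0.1681, 0.1497, 0.1799, 0.1520, 0.1916], E[r] = -0.3100, γ^t·E[r] = -0.225984, running G = -1.554318
t=4: π = [0.1583, 0.1692, 0.1499, 0.1791, 0.1517, 0.1918], E[r] = -0.3130, γ^t·E[r] = -0.205390, running G = -1.759708
t=5: π = [0.1584, 0.1691, 0.1498, 0.1792, 0.1517, 0.1918], E[r] = -0.3132, γ^t·E[r] = -0.184951, running G = -1.944658

G = -1.9447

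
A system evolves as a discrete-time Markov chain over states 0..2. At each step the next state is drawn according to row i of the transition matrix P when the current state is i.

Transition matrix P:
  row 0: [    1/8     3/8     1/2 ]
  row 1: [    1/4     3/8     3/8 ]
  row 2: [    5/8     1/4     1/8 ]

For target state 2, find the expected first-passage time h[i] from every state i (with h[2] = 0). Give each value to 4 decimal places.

First-step conditioning: h[2] = 0; for i ≠ 2, h[i] = 1 + Σ_k P[i][k]·h[k].
  h[0] = 1 + 1/8·h[0] + 3/8·h[1]
  h[1] = 1 + 1/4·h[0] + 3/8·h[1]
Solving the 2×2 linear system over states ≠ 2 gives exactly h = [64/29, 72/29, 0] (h[2] = 0 is the target).

h = [2.2069, 2.4828, 0.0000]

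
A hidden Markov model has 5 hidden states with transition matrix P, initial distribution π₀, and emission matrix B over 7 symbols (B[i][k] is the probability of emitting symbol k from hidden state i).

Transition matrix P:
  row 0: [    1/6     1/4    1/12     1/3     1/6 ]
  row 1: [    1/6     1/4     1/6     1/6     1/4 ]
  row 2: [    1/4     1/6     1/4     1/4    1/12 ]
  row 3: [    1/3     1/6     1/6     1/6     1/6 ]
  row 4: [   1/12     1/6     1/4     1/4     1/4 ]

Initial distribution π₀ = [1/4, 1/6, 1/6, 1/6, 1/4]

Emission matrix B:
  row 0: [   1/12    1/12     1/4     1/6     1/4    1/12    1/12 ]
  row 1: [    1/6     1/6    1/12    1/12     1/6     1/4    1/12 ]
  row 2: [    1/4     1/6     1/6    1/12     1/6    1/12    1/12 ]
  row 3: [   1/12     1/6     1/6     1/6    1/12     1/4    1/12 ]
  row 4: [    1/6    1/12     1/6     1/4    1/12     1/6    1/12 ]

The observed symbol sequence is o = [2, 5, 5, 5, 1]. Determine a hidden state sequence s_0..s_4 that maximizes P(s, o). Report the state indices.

path = [0, 1, 1, 1, 1]

t=0: δ = [6.250e-02, 1.389e-02, 2.778e-02, 2.778e-02, 4.167e-02]  (obs o_0=2)
t=1: δ = [8.681e-04, 3.906e-03, 8.681e-04, 5.208e-03, 1.736e-03]  ψ = [0, 0, 4, 0, 0]  (obs o_1=5)
t=2: δ = [1.447e-04, 2.441e-04, 7.234e-05, 2.170e-04, 1.628e-04]  ψ = [3, 1, 3, 3, 1]  (obs o_2=5)
t=3: δ = [6.028e-06, 1.526e-05, 3.391e-06, 1.206e-05, 1.017e-05]  ψ = [3, 1, 1, 0, 1]  (obs o_3=5)
t=4: δ = [3.349e-07, 6.358e-07, 4.239e-07, 4.239e-07, 3.179e-07]  ψ = [3, 1, 1, 1, 1]  (obs o_4=1)
backtrack: best end state = 1; path = [0, 1, 1, 1, 1]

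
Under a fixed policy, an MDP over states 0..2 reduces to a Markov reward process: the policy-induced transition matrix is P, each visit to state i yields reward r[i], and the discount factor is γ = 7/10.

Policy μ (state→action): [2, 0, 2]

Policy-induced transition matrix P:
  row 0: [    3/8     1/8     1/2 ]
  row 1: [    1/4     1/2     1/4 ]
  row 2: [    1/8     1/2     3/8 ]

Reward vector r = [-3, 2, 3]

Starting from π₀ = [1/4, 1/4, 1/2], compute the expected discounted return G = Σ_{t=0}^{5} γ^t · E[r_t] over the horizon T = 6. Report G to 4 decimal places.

G = 3.6182

t=0: π = [0.2500, 0.2500, 0.5000], E[r] = 1.2500, γ^t·E[r] = 1.250000, running G = 1.250000
t=1: π = [0.2188, 0.4063, 0.3750], E[r] = 1.2813, γ^t·E[r] = 0.896875, running G = 2.146875
t=2: π = [0.2305, 0.4180, 0.3516], E[r] = 1.1992, γ^t·E[r] = 0.587617, running G = 2.734492
t=3: π = [0.2349, 0.4136, 0.3516], E[r] = 1.1772, γ^t·E[r] = 0.403795, running G = 3.138288
t=4: π = [0.2354, 0.4119, 0.3527], E[r] = 1.1756, γ^t·E[r] = 0.282261, running G = 3.420549
t=5: π = [0.2353, 0.4117, 0.3529], E[r] = 1.1762, γ^t·E[r] = 0.197687, running G = 3.618235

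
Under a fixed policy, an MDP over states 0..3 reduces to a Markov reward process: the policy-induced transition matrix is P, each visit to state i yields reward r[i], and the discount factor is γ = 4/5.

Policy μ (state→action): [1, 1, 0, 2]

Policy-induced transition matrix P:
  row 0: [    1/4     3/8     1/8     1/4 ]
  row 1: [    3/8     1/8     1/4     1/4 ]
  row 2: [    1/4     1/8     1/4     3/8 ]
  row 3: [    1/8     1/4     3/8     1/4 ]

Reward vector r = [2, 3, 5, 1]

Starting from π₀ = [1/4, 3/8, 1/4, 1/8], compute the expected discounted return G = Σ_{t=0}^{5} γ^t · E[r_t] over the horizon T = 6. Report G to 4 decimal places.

G = 10.2061

t=0: π = [0.2500, 0.3750, 0.2500, 0.1250], E[r] = 3.0000, γ^t·E[r] = 3.000000, running G = 3.000000
t=1: π = [0.2813, 0.2031, 0.2344, 0.2813], E[r] = 2.6250, γ^t·E[r] = 2.100000, running G = 5.100000
t=2: π = [0.2402, 0.2305, 0.2500, 0.2793], E[r] = 2.7012, γ^t·E[r] = 1.728750, running G = 6.828750
t=3: π = [0.2439, 0.2200, 0.2549, 0.2813], E[r] = 2.7034, γ^t·E[r] = 1.384125, running G = 8.212875
t=4: π = [0.2423, 0.2211, 0.2547, 0.2819], E[r] = 2.7033, γ^t·E[r] = 1.107263, running G = 9.320138
t=5: π = [0.2424, 0.2208, 0.2549, 0.2818], E[r] = 2.7038, γ^t·E[r] = 0.885983, running G = 10.206120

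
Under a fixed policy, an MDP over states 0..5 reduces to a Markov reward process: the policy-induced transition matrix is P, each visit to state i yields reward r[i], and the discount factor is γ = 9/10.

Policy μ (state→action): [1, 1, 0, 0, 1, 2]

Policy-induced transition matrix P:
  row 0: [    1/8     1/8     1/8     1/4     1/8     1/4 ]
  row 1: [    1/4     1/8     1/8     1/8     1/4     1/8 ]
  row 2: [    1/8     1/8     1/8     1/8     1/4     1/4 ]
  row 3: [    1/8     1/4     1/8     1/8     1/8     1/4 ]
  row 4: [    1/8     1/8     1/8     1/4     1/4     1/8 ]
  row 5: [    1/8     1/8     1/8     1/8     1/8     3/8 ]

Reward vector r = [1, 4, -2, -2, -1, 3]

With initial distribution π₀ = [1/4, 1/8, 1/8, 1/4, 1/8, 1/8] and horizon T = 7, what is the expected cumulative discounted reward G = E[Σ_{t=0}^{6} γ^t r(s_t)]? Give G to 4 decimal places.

t=0: π = [0.2500, 0.1250, 0.1250, 0.2500, 0.1250, 0.1250], E[r] = 0.2500, γ^t·E[r] = 0.250000, running G = 0.250000
t=1: π = [0.1406, 0.1563, 0.1250, 0.1719, 0.1719, 0.2344], E[r] = 0.7031, γ^t·E[r] = 0.632813, running G = 0.882813
t=2: π = [0.1445, 0.1465, 0.1250, 0.1641, 0.1816, 0.2383], E[r] = 0.6855, γ^t·E[r] = 0.555293, running G = 1.438105
t=3: π = [0.1433, 0.1455, 0.1250, 0.1658, 0.1816, 0.2388], E[r] = 0.6785, γ^t·E[r] = 0.494602, running G = 1.932708
t=4: π = [0.1432, 0.1457, 0.1250, 0.1656, 0.1815, 0.2390], E[r] = 0.6802, γ^t·E[r] = 0.446263, running G = 2.378971
t=5: π = [0.1432, 0.1457, 0.1250, 0.1656, 0.1815, 0.2390], E[r] = 0.6802, γ^t·E[r] = 0.401657, running G = 2.780628
t=6: π = [0.1432, 0.1457, 0.1250, 0.1656, 0.1815, 0.2390], E[r] = 0.6802, γ^t·E[r] = 0.361481, running G = 3.142110

G = 3.1421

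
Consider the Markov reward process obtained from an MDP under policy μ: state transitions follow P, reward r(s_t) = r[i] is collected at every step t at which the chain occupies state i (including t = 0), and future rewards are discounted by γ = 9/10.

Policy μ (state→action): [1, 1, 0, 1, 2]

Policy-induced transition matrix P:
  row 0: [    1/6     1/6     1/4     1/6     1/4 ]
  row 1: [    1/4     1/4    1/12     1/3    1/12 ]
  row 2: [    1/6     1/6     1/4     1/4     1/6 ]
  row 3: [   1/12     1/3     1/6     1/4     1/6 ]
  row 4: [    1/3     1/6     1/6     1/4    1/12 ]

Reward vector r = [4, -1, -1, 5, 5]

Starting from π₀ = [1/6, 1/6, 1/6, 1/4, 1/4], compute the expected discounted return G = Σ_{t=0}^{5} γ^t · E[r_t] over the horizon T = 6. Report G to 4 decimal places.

t=0: π = [0.1667, 0.1667, 0.1667, 0.2500, 0.2500], E[r] = 2.8333, γ^t·E[r] = 2.833333, running G = 2.833333
t=1: π = [0.2014, 0.2222, 0.1806, 0.2500, 0.1458], E[r] = 2.3819, γ^t·E[r] = 2.143750, running G = 4.977083
t=2: π = [0.1887, 0.2269, 0.1800, 0.2517, 0.1528], E[r] = 2.3704, γ^t·E[r] = 1.920000, running G = 6.897083
t=3: π = [0.1901, 0.2275, 0.1785, 0.2532, 0.1508], E[r] = 2.3739, γ^t·E[r] = 1.730566, running G = 8.627650
t=4: π = [0.1897, 0.2278, 0.1784, 0.2531, 0.1510], E[r] = 2.3729, γ^t·E[r] = 1.556856, running G = 10.184506
t=5: π = [0.1897, 0.2278, 0.1784, 0.2532, 0.1509], E[r] = 2.3731, γ^t·E[r] = 1.401303, running G = 11.585809

G = 11.5858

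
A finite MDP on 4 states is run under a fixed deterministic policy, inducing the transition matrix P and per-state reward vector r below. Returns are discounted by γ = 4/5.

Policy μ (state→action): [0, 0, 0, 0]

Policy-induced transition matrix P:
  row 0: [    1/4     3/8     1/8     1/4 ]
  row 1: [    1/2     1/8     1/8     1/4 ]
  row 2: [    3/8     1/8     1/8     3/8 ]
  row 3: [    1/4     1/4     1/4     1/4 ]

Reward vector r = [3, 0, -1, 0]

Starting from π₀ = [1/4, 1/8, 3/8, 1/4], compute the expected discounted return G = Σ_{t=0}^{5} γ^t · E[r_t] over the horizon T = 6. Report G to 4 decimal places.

t=0: π = [0.2500, 0.1250, 0.3750, 0.2500], E[r] = 0.3750, γ^t·E[r] = 0.375000, running G = 0.375000
t=1: π = [0.3281, 0.2188, 0.1563, 0.2969], E[r] = 0.8281, γ^t·E[r] = 0.662500, running G = 1.037500
t=2: π = [0.3242, 0.2441, 0.1621, 0.2695], E[r] = 0.8105, γ^t·E[r] = 0.518750, running G = 1.556250
t=3: π = [0.3313, 0.2397, 0.1587, 0.2703], E[r] = 0.8352, γ^t·E[r] = 0.427625, running G = 1.983875
t=4: π = [0.3298, 0.2416, 0.1588, 0.2698], E[r] = 0.8305, γ^t·E[r] = 0.340188, running G = 2.324063
t=5: π = [0.3302, 0.2412, 0.1587, 0.2698], E[r] = 0.8320, γ^t·E[r] = 0.272636, running G = 2.596699

G = 2.5967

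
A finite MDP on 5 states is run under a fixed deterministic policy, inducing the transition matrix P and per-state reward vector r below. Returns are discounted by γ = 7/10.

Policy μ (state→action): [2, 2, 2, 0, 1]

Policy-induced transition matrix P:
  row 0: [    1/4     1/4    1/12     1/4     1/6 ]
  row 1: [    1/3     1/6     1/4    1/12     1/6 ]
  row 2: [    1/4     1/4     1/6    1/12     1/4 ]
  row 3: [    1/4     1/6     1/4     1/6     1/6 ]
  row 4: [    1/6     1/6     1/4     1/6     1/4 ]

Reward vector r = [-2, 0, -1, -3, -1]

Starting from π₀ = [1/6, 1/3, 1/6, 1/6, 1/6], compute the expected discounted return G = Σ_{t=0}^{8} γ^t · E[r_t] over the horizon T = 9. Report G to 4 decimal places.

t=0: π = [0.1667, 0.3333, 0.1667, 0.1667, 0.1667], E[r] = -1.1667, γ^t·E[r] = -1.166667, running G = -1.166667
t=1: π = [0.2639, 0.1944, 0.2083, 0.1389, 0.1944], E[r] = -1.3472, γ^t·E[r] = -0.943056, running G = -2.109722
t=2: π = [0.2500, 0.2060, 0.1887, 0.1551, 0.2002], E[r] = -1.3542, γ^t·E[r] = -0.663542, running G = -2.773264
t=3: π = [0.2505, 0.2032, 0.1926, 0.1546, 0.1991], E[r] = -1.3565, γ^t·E[r] = -0.465273, running G = -3.238537
t=4: π = [0.2503, 0.2036, 0.1922, 0.1546, 0.1993], E[r] = -1.3559, γ^t·E[r] = -0.325543, running G = -3.564080
t=5: π = [0.2504, 0.2035, 0.1923, 0.1545, 0.1993], E[r] = -1.3559, γ^t·E[r] = -0.227887, running G = -3.791966
t=6: π = [0.2504, 0.2036, 0.1923, 0.1545, 0.1993], E[r] = -1.3559, γ^t·E[r] = -0.159520, running G = -3.951486
t=7: π = [0.2504, 0.2036, 0.1923, 0.1545, 0.1993], E[r] = -1.3559, γ^t·E[r] = -0.111664, running G = -4.063150
t=8: π = [0.2504, 0.2036, 0.1923, 0.1545, 0.1993], E[r] = -1.3559, γ^t·E[r] = -0.078165, running G = -4.141315

G = -4.1413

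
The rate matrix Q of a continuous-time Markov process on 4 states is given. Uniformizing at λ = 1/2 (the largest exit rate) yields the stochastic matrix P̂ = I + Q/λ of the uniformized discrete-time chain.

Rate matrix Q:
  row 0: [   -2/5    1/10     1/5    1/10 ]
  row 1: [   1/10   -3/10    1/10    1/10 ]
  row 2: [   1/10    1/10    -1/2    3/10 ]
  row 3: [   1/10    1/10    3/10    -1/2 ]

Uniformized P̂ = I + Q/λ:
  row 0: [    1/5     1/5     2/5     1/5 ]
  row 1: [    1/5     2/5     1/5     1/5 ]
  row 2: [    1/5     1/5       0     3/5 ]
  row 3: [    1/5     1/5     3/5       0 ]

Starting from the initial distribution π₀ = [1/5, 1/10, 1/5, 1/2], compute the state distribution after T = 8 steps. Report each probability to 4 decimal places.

t=0: π = [0.2000, 0.1000, 0.2000, 0.5000]
t=1: π = [0.2000, 0.2200, 0.4000, 0.1800]
t=2: π = [0.2000, 0.2440, 0.2320, 0.3240]
t=3: π = [0.2000, 0.2488, 0.3232, 0.2280]
t=4: π = [0.2000, 0.2498, 0.2666, 0.2837]
t=5: π = [0.2000, 0.2500, 0.3002, 0.2499]
t=6: π = [0.2000, 0.2500, 0.2799, 0.2701]
t=7: π = [0.2000, 0.2500, 0.2920, 0.2580]
t=8: π = [0.2000, 0.2500, 0.2848, 0.2652]

π = [0.2000, 0.2500, 0.2848, 0.2652]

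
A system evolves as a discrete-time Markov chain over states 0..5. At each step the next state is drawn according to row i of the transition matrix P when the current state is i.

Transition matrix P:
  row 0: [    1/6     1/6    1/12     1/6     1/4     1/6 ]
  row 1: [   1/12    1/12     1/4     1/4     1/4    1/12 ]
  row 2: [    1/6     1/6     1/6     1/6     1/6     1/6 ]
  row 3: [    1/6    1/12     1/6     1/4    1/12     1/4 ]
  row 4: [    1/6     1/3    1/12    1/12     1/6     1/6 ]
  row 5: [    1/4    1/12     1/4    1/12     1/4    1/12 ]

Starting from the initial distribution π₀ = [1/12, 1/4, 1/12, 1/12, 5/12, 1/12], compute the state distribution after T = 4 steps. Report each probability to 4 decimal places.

t=0: π = [0.0833, 0.2500, 0.0833, 0.0833, 0.4167, 0.0833]
t=1: π = [0.1528, 0.2014, 0.1528, 0.1528, 0.1944, 0.1458]
t=2: π = [0.1620, 0.1574, 0.1667, 0.1678, 0.1956, 0.1505]
t=3: π = [0.1661, 0.1596, 0.1625, 0.1649, 0.1918, 0.1550]
t=4: π = [0.1663, 0.1587, 0.1631, 0.1648, 0.1930, 0.1542]

π = [0.1663, 0.1587, 0.1631, 0.1648, 0.1930, 0.1542]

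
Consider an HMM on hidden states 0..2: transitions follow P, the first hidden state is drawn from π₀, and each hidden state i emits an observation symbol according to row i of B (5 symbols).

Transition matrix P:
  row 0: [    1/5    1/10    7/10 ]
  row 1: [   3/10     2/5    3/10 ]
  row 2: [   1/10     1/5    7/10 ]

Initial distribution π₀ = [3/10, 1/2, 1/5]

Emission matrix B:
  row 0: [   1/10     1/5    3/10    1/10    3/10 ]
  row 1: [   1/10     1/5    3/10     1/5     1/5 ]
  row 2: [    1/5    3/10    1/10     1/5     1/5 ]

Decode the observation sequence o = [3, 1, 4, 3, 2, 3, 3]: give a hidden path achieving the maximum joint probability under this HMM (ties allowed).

t=0: δ = [3.000e-02, 1.000e-01, 4.000e-02]  (obs o_0=3)
t=1: δ = [6.000e-03, 8.000e-03, 9.000e-03]  ψ = [1, 1, 1]  (obs o_1=1)
t=2: δ = [7.200e-04, 6.400e-04, 1.260e-03]  ψ = [1, 1, 2]  (obs o_2=4)
t=3: δ = [1.920e-05, 5.120e-05, 1.764e-04]  ψ = [1, 1, 2]  (obs o_3=3)
t=4: δ = [5.292e-06, 1.058e-05, 1.235e-05]  ψ = [2, 2, 2]  (obs o_4=2)
t=5: δ = [3.175e-07, 8.467e-07, 1.729e-06]  ψ = [1, 1, 2]  (obs o_5=3)
t=6: δ = [2.540e-08, 6.915e-08, 2.420e-07]  ψ = [1, 2, 2]  (obs o_6=3)
backtrack: best end state = 2; path = [1, 2, 2, 2, 2, 2, 2]

path = [1, 2, 2, 2, 2, 2, 2]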